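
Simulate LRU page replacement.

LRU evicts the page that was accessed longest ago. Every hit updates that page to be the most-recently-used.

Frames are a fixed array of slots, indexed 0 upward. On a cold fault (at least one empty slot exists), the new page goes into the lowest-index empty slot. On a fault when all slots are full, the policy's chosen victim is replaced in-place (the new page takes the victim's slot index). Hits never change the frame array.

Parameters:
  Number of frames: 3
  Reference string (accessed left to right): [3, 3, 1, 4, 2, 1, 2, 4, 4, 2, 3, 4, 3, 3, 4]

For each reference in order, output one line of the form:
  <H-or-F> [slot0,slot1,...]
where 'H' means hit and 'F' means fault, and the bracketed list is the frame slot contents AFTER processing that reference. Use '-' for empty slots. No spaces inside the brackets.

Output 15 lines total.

F [3,-,-]
H [3,-,-]
F [3,1,-]
F [3,1,4]
F [2,1,4]
H [2,1,4]
H [2,1,4]
H [2,1,4]
H [2,1,4]
H [2,1,4]
F [2,3,4]
H [2,3,4]
H [2,3,4]
H [2,3,4]
H [2,3,4]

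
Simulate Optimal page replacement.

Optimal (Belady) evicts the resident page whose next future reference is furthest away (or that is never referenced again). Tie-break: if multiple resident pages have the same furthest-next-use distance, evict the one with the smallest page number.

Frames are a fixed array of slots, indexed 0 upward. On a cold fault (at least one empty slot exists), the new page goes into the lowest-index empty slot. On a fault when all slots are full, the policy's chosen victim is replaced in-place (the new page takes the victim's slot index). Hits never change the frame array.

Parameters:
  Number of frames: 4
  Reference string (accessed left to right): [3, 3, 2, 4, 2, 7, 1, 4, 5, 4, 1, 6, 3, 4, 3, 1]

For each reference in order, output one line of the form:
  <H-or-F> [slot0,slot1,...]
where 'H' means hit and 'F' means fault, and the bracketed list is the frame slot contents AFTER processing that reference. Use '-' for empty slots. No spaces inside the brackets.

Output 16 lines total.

F [3,-,-,-]
H [3,-,-,-]
F [3,2,-,-]
F [3,2,4,-]
H [3,2,4,-]
F [3,2,4,7]
F [3,1,4,7]
H [3,1,4,7]
F [3,1,4,5]
H [3,1,4,5]
H [3,1,4,5]
F [3,1,4,6]
H [3,1,4,6]
H [3,1,4,6]
H [3,1,4,6]
H [3,1,4,6]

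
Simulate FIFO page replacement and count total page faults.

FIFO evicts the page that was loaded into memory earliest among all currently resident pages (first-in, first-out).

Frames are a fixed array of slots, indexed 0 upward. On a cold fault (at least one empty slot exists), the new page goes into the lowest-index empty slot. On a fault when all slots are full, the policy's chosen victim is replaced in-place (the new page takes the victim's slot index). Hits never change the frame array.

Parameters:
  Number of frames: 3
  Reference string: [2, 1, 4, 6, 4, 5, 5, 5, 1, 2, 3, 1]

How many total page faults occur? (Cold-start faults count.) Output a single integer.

Answer: 8

Derivation:
Step 0: ref 2 → FAULT, frames=[2,-,-]
Step 1: ref 1 → FAULT, frames=[2,1,-]
Step 2: ref 4 → FAULT, frames=[2,1,4]
Step 3: ref 6 → FAULT (evict 2), frames=[6,1,4]
Step 4: ref 4 → HIT, frames=[6,1,4]
Step 5: ref 5 → FAULT (evict 1), frames=[6,5,4]
Step 6: ref 5 → HIT, frames=[6,5,4]
Step 7: ref 5 → HIT, frames=[6,5,4]
Step 8: ref 1 → FAULT (evict 4), frames=[6,5,1]
Step 9: ref 2 → FAULT (evict 6), frames=[2,5,1]
Step 10: ref 3 → FAULT (evict 5), frames=[2,3,1]
Step 11: ref 1 → HIT, frames=[2,3,1]
Total faults: 8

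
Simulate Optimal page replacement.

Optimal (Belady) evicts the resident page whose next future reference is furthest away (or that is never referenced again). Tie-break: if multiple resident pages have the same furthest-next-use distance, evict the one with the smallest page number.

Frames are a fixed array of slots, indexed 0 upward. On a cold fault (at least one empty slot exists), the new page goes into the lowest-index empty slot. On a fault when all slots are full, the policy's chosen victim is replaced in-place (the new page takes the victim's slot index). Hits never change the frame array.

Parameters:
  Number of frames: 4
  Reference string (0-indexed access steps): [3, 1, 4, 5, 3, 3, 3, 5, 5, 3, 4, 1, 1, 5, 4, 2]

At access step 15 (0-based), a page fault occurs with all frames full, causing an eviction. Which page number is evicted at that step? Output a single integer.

Answer: 1

Derivation:
Step 0: ref 3 -> FAULT, frames=[3,-,-,-]
Step 1: ref 1 -> FAULT, frames=[3,1,-,-]
Step 2: ref 4 -> FAULT, frames=[3,1,4,-]
Step 3: ref 5 -> FAULT, frames=[3,1,4,5]
Step 4: ref 3 -> HIT, frames=[3,1,4,5]
Step 5: ref 3 -> HIT, frames=[3,1,4,5]
Step 6: ref 3 -> HIT, frames=[3,1,4,5]
Step 7: ref 5 -> HIT, frames=[3,1,4,5]
Step 8: ref 5 -> HIT, frames=[3,1,4,5]
Step 9: ref 3 -> HIT, frames=[3,1,4,5]
Step 10: ref 4 -> HIT, frames=[3,1,4,5]
Step 11: ref 1 -> HIT, frames=[3,1,4,5]
Step 12: ref 1 -> HIT, frames=[3,1,4,5]
Step 13: ref 5 -> HIT, frames=[3,1,4,5]
Step 14: ref 4 -> HIT, frames=[3,1,4,5]
Step 15: ref 2 -> FAULT, evict 1, frames=[3,2,4,5]
At step 15: evicted page 1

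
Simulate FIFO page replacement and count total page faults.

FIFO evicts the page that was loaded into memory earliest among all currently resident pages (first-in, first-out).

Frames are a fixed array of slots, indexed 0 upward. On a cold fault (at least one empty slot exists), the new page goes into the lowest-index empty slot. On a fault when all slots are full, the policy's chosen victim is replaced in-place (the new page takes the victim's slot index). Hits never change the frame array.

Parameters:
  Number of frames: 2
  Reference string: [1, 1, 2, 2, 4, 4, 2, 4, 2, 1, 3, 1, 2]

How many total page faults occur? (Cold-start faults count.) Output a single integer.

Answer: 6

Derivation:
Step 0: ref 1 → FAULT, frames=[1,-]
Step 1: ref 1 → HIT, frames=[1,-]
Step 2: ref 2 → FAULT, frames=[1,2]
Step 3: ref 2 → HIT, frames=[1,2]
Step 4: ref 4 → FAULT (evict 1), frames=[4,2]
Step 5: ref 4 → HIT, frames=[4,2]
Step 6: ref 2 → HIT, frames=[4,2]
Step 7: ref 4 → HIT, frames=[4,2]
Step 8: ref 2 → HIT, frames=[4,2]
Step 9: ref 1 → FAULT (evict 2), frames=[4,1]
Step 10: ref 3 → FAULT (evict 4), frames=[3,1]
Step 11: ref 1 → HIT, frames=[3,1]
Step 12: ref 2 → FAULT (evict 1), frames=[3,2]
Total faults: 6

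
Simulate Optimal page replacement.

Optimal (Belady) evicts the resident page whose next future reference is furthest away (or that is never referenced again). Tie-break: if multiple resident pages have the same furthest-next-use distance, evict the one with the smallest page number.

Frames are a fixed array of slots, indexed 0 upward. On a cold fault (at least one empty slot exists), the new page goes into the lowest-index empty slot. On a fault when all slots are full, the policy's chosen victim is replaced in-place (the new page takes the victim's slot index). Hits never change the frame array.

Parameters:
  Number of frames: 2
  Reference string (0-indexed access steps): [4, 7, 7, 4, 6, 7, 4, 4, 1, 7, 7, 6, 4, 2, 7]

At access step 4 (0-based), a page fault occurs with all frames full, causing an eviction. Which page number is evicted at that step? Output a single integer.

Answer: 4

Derivation:
Step 0: ref 4 -> FAULT, frames=[4,-]
Step 1: ref 7 -> FAULT, frames=[4,7]
Step 2: ref 7 -> HIT, frames=[4,7]
Step 3: ref 4 -> HIT, frames=[4,7]
Step 4: ref 6 -> FAULT, evict 4, frames=[6,7]
At step 4: evicted page 4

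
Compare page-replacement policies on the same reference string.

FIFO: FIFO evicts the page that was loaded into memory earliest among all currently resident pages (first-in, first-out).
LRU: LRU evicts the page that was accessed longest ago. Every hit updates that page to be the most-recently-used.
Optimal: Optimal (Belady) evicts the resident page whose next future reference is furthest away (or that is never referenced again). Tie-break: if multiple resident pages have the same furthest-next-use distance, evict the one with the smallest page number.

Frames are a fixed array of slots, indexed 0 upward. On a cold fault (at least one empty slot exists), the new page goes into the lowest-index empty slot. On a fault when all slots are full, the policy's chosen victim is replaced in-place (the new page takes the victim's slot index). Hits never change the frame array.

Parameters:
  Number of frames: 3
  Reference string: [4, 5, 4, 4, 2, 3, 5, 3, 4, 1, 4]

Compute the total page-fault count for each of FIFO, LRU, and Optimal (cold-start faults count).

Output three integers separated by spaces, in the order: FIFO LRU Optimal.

--- FIFO ---
  step 0: ref 4 -> FAULT, frames=[4,-,-] (faults so far: 1)
  step 1: ref 5 -> FAULT, frames=[4,5,-] (faults so far: 2)
  step 2: ref 4 -> HIT, frames=[4,5,-] (faults so far: 2)
  step 3: ref 4 -> HIT, frames=[4,5,-] (faults so far: 2)
  step 4: ref 2 -> FAULT, frames=[4,5,2] (faults so far: 3)
  step 5: ref 3 -> FAULT, evict 4, frames=[3,5,2] (faults so far: 4)
  step 6: ref 5 -> HIT, frames=[3,5,2] (faults so far: 4)
  step 7: ref 3 -> HIT, frames=[3,5,2] (faults so far: 4)
  step 8: ref 4 -> FAULT, evict 5, frames=[3,4,2] (faults so far: 5)
  step 9: ref 1 -> FAULT, evict 2, frames=[3,4,1] (faults so far: 6)
  step 10: ref 4 -> HIT, frames=[3,4,1] (faults so far: 6)
  FIFO total faults: 6
--- LRU ---
  step 0: ref 4 -> FAULT, frames=[4,-,-] (faults so far: 1)
  step 1: ref 5 -> FAULT, frames=[4,5,-] (faults so far: 2)
  step 2: ref 4 -> HIT, frames=[4,5,-] (faults so far: 2)
  step 3: ref 4 -> HIT, frames=[4,5,-] (faults so far: 2)
  step 4: ref 2 -> FAULT, frames=[4,5,2] (faults so far: 3)
  step 5: ref 3 -> FAULT, evict 5, frames=[4,3,2] (faults so far: 4)
  step 6: ref 5 -> FAULT, evict 4, frames=[5,3,2] (faults so far: 5)
  step 7: ref 3 -> HIT, frames=[5,3,2] (faults so far: 5)
  step 8: ref 4 -> FAULT, evict 2, frames=[5,3,4] (faults so far: 6)
  step 9: ref 1 -> FAULT, evict 5, frames=[1,3,4] (faults so far: 7)
  step 10: ref 4 -> HIT, frames=[1,3,4] (faults so far: 7)
  LRU total faults: 7
--- Optimal ---
  step 0: ref 4 -> FAULT, frames=[4,-,-] (faults so far: 1)
  step 1: ref 5 -> FAULT, frames=[4,5,-] (faults so far: 2)
  step 2: ref 4 -> HIT, frames=[4,5,-] (faults so far: 2)
  step 3: ref 4 -> HIT, frames=[4,5,-] (faults so far: 2)
  step 4: ref 2 -> FAULT, frames=[4,5,2] (faults so far: 3)
  step 5: ref 3 -> FAULT, evict 2, frames=[4,5,3] (faults so far: 4)
  step 6: ref 5 -> HIT, frames=[4,5,3] (faults so far: 4)
  step 7: ref 3 -> HIT, frames=[4,5,3] (faults so far: 4)
  step 8: ref 4 -> HIT, frames=[4,5,3] (faults so far: 4)
  step 9: ref 1 -> FAULT, evict 3, frames=[4,5,1] (faults so far: 5)
  step 10: ref 4 -> HIT, frames=[4,5,1] (faults so far: 5)
  Optimal total faults: 5

Answer: 6 7 5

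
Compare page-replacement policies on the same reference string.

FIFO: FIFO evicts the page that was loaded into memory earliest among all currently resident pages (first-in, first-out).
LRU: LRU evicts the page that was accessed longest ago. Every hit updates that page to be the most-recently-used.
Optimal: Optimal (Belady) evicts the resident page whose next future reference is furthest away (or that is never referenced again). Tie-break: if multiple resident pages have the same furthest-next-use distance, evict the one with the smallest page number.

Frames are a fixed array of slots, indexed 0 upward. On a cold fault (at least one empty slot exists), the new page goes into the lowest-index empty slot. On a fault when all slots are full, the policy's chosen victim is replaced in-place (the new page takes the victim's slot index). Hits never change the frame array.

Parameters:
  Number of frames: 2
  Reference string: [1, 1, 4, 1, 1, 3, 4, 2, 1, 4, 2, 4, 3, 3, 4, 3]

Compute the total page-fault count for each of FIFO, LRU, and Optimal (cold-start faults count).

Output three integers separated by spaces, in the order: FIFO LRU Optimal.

--- FIFO ---
  step 0: ref 1 -> FAULT, frames=[1,-] (faults so far: 1)
  step 1: ref 1 -> HIT, frames=[1,-] (faults so far: 1)
  step 2: ref 4 -> FAULT, frames=[1,4] (faults so far: 2)
  step 3: ref 1 -> HIT, frames=[1,4] (faults so far: 2)
  step 4: ref 1 -> HIT, frames=[1,4] (faults so far: 2)
  step 5: ref 3 -> FAULT, evict 1, frames=[3,4] (faults so far: 3)
  step 6: ref 4 -> HIT, frames=[3,4] (faults so far: 3)
  step 7: ref 2 -> FAULT, evict 4, frames=[3,2] (faults so far: 4)
  step 8: ref 1 -> FAULT, evict 3, frames=[1,2] (faults so far: 5)
  step 9: ref 4 -> FAULT, evict 2, frames=[1,4] (faults so far: 6)
  step 10: ref 2 -> FAULT, evict 1, frames=[2,4] (faults so far: 7)
  step 11: ref 4 -> HIT, frames=[2,4] (faults so far: 7)
  step 12: ref 3 -> FAULT, evict 4, frames=[2,3] (faults so far: 8)
  step 13: ref 3 -> HIT, frames=[2,3] (faults so far: 8)
  step 14: ref 4 -> FAULT, evict 2, frames=[4,3] (faults so far: 9)
  step 15: ref 3 -> HIT, frames=[4,3] (faults so far: 9)
  FIFO total faults: 9
--- LRU ---
  step 0: ref 1 -> FAULT, frames=[1,-] (faults so far: 1)
  step 1: ref 1 -> HIT, frames=[1,-] (faults so far: 1)
  step 2: ref 4 -> FAULT, frames=[1,4] (faults so far: 2)
  step 3: ref 1 -> HIT, frames=[1,4] (faults so far: 2)
  step 4: ref 1 -> HIT, frames=[1,4] (faults so far: 2)
  step 5: ref 3 -> FAULT, evict 4, frames=[1,3] (faults so far: 3)
  step 6: ref 4 -> FAULT, evict 1, frames=[4,3] (faults so far: 4)
  step 7: ref 2 -> FAULT, evict 3, frames=[4,2] (faults so far: 5)
  step 8: ref 1 -> FAULT, evict 4, frames=[1,2] (faults so far: 6)
  step 9: ref 4 -> FAULT, evict 2, frames=[1,4] (faults so far: 7)
  step 10: ref 2 -> FAULT, evict 1, frames=[2,4] (faults so far: 8)
  step 11: ref 4 -> HIT, frames=[2,4] (faults so far: 8)
  step 12: ref 3 -> FAULT, evict 2, frames=[3,4] (faults so far: 9)
  step 13: ref 3 -> HIT, frames=[3,4] (faults so far: 9)
  step 14: ref 4 -> HIT, frames=[3,4] (faults so far: 9)
  step 15: ref 3 -> HIT, frames=[3,4] (faults so far: 9)
  LRU total faults: 9
--- Optimal ---
  step 0: ref 1 -> FAULT, frames=[1,-] (faults so far: 1)
  step 1: ref 1 -> HIT, frames=[1,-] (faults so far: 1)
  step 2: ref 4 -> FAULT, frames=[1,4] (faults so far: 2)
  step 3: ref 1 -> HIT, frames=[1,4] (faults so far: 2)
  step 4: ref 1 -> HIT, frames=[1,4] (faults so far: 2)
  step 5: ref 3 -> FAULT, evict 1, frames=[3,4] (faults so far: 3)
  step 6: ref 4 -> HIT, frames=[3,4] (faults so far: 3)
  step 7: ref 2 -> FAULT, evict 3, frames=[2,4] (faults so far: 4)
  step 8: ref 1 -> FAULT, evict 2, frames=[1,4] (faults so far: 5)
  step 9: ref 4 -> HIT, frames=[1,4] (faults so far: 5)
  step 10: ref 2 -> FAULT, evict 1, frames=[2,4] (faults so far: 6)
  step 11: ref 4 -> HIT, frames=[2,4] (faults so far: 6)
  step 12: ref 3 -> FAULT, evict 2, frames=[3,4] (faults so far: 7)
  step 13: ref 3 -> HIT, frames=[3,4] (faults so far: 7)
  step 14: ref 4 -> HIT, frames=[3,4] (faults so far: 7)
  step 15: ref 3 -> HIT, frames=[3,4] (faults so far: 7)
  Optimal total faults: 7

Answer: 9 9 7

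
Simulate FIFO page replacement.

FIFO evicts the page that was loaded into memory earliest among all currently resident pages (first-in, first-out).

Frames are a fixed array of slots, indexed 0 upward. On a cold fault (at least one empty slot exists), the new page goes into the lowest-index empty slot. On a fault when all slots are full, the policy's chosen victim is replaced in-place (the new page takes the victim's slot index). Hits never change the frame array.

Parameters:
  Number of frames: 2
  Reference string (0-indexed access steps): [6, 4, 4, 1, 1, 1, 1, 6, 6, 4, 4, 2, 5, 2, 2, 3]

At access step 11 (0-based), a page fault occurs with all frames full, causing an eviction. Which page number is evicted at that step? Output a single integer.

Step 0: ref 6 -> FAULT, frames=[6,-]
Step 1: ref 4 -> FAULT, frames=[6,4]
Step 2: ref 4 -> HIT, frames=[6,4]
Step 3: ref 1 -> FAULT, evict 6, frames=[1,4]
Step 4: ref 1 -> HIT, frames=[1,4]
Step 5: ref 1 -> HIT, frames=[1,4]
Step 6: ref 1 -> HIT, frames=[1,4]
Step 7: ref 6 -> FAULT, evict 4, frames=[1,6]
Step 8: ref 6 -> HIT, frames=[1,6]
Step 9: ref 4 -> FAULT, evict 1, frames=[4,6]
Step 10: ref 4 -> HIT, frames=[4,6]
Step 11: ref 2 -> FAULT, evict 6, frames=[4,2]
At step 11: evicted page 6

Answer: 6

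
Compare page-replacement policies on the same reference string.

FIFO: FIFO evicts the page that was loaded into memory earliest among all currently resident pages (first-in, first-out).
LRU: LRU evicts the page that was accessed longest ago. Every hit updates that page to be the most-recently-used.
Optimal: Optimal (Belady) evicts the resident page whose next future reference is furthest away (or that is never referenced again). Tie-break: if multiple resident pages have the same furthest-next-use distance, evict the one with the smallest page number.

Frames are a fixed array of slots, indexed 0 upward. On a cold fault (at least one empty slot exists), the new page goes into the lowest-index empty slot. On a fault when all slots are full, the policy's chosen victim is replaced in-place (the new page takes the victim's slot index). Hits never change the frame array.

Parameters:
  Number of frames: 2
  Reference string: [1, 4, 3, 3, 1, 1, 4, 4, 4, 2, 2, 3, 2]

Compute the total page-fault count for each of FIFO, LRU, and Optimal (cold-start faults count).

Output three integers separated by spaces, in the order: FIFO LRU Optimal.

--- FIFO ---
  step 0: ref 1 -> FAULT, frames=[1,-] (faults so far: 1)
  step 1: ref 4 -> FAULT, frames=[1,4] (faults so far: 2)
  step 2: ref 3 -> FAULT, evict 1, frames=[3,4] (faults so far: 3)
  step 3: ref 3 -> HIT, frames=[3,4] (faults so far: 3)
  step 4: ref 1 -> FAULT, evict 4, frames=[3,1] (faults so far: 4)
  step 5: ref 1 -> HIT, frames=[3,1] (faults so far: 4)
  step 6: ref 4 -> FAULT, evict 3, frames=[4,1] (faults so far: 5)
  step 7: ref 4 -> HIT, frames=[4,1] (faults so far: 5)
  step 8: ref 4 -> HIT, frames=[4,1] (faults so far: 5)
  step 9: ref 2 -> FAULT, evict 1, frames=[4,2] (faults so far: 6)
  step 10: ref 2 -> HIT, frames=[4,2] (faults so far: 6)
  step 11: ref 3 -> FAULT, evict 4, frames=[3,2] (faults so far: 7)
  step 12: ref 2 -> HIT, frames=[3,2] (faults so far: 7)
  FIFO total faults: 7
--- LRU ---
  step 0: ref 1 -> FAULT, frames=[1,-] (faults so far: 1)
  step 1: ref 4 -> FAULT, frames=[1,4] (faults so far: 2)
  step 2: ref 3 -> FAULT, evict 1, frames=[3,4] (faults so far: 3)
  step 3: ref 3 -> HIT, frames=[3,4] (faults so far: 3)
  step 4: ref 1 -> FAULT, evict 4, frames=[3,1] (faults so far: 4)
  step 5: ref 1 -> HIT, frames=[3,1] (faults so far: 4)
  step 6: ref 4 -> FAULT, evict 3, frames=[4,1] (faults so far: 5)
  step 7: ref 4 -> HIT, frames=[4,1] (faults so far: 5)
  step 8: ref 4 -> HIT, frames=[4,1] (faults so far: 5)
  step 9: ref 2 -> FAULT, evict 1, frames=[4,2] (faults so far: 6)
  step 10: ref 2 -> HIT, frames=[4,2] (faults so far: 6)
  step 11: ref 3 -> FAULT, evict 4, frames=[3,2] (faults so far: 7)
  step 12: ref 2 -> HIT, frames=[3,2] (faults so far: 7)
  LRU total faults: 7
--- Optimal ---
  step 0: ref 1 -> FAULT, frames=[1,-] (faults so far: 1)
  step 1: ref 4 -> FAULT, frames=[1,4] (faults so far: 2)
  step 2: ref 3 -> FAULT, evict 4, frames=[1,3] (faults so far: 3)
  step 3: ref 3 -> HIT, frames=[1,3] (faults so far: 3)
  step 4: ref 1 -> HIT, frames=[1,3] (faults so far: 3)
  step 5: ref 1 -> HIT, frames=[1,3] (faults so far: 3)
  step 6: ref 4 -> FAULT, evict 1, frames=[4,3] (faults so far: 4)
  step 7: ref 4 -> HIT, frames=[4,3] (faults so far: 4)
  step 8: ref 4 -> HIT, frames=[4,3] (faults so far: 4)
  step 9: ref 2 -> FAULT, evict 4, frames=[2,3] (faults so far: 5)
  step 10: ref 2 -> HIT, frames=[2,3] (faults so far: 5)
  step 11: ref 3 -> HIT, frames=[2,3] (faults so far: 5)
  step 12: ref 2 -> HIT, frames=[2,3] (faults so far: 5)
  Optimal total faults: 5

Answer: 7 7 5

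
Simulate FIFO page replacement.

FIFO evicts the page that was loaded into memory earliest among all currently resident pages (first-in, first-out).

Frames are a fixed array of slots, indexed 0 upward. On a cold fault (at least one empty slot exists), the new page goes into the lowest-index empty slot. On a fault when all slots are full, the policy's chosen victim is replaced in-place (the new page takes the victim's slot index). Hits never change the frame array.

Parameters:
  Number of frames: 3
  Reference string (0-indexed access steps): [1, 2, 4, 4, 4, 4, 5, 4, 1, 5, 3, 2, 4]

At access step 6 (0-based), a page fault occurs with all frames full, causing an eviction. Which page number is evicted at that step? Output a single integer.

Step 0: ref 1 -> FAULT, frames=[1,-,-]
Step 1: ref 2 -> FAULT, frames=[1,2,-]
Step 2: ref 4 -> FAULT, frames=[1,2,4]
Step 3: ref 4 -> HIT, frames=[1,2,4]
Step 4: ref 4 -> HIT, frames=[1,2,4]
Step 5: ref 4 -> HIT, frames=[1,2,4]
Step 6: ref 5 -> FAULT, evict 1, frames=[5,2,4]
At step 6: evicted page 1

Answer: 1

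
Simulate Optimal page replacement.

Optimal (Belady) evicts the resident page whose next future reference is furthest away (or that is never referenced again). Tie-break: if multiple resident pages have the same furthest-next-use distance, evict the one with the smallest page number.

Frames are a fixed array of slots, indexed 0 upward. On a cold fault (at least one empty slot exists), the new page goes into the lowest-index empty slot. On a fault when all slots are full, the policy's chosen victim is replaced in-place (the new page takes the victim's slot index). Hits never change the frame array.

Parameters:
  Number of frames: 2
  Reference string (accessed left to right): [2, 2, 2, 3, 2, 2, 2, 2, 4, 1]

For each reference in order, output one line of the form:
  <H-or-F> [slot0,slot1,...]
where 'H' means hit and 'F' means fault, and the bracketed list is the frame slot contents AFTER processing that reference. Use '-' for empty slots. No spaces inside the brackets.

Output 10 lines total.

F [2,-]
H [2,-]
H [2,-]
F [2,3]
H [2,3]
H [2,3]
H [2,3]
H [2,3]
F [4,3]
F [4,1]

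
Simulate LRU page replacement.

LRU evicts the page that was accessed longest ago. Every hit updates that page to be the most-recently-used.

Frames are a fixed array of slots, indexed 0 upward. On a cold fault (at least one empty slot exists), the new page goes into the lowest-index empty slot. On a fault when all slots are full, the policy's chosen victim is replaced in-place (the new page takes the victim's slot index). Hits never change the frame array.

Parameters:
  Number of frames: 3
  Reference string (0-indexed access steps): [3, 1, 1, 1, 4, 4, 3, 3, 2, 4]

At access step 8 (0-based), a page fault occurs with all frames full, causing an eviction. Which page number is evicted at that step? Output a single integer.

Step 0: ref 3 -> FAULT, frames=[3,-,-]
Step 1: ref 1 -> FAULT, frames=[3,1,-]
Step 2: ref 1 -> HIT, frames=[3,1,-]
Step 3: ref 1 -> HIT, frames=[3,1,-]
Step 4: ref 4 -> FAULT, frames=[3,1,4]
Step 5: ref 4 -> HIT, frames=[3,1,4]
Step 6: ref 3 -> HIT, frames=[3,1,4]
Step 7: ref 3 -> HIT, frames=[3,1,4]
Step 8: ref 2 -> FAULT, evict 1, frames=[3,2,4]
At step 8: evicted page 1

Answer: 1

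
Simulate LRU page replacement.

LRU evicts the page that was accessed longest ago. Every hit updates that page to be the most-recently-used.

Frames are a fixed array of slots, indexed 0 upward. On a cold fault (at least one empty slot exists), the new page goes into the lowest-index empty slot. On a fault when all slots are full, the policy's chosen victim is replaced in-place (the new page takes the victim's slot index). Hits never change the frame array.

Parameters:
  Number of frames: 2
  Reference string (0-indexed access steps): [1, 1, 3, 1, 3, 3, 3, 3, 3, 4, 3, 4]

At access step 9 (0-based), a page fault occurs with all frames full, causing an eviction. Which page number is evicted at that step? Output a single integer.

Answer: 1

Derivation:
Step 0: ref 1 -> FAULT, frames=[1,-]
Step 1: ref 1 -> HIT, frames=[1,-]
Step 2: ref 3 -> FAULT, frames=[1,3]
Step 3: ref 1 -> HIT, frames=[1,3]
Step 4: ref 3 -> HIT, frames=[1,3]
Step 5: ref 3 -> HIT, frames=[1,3]
Step 6: ref 3 -> HIT, frames=[1,3]
Step 7: ref 3 -> HIT, frames=[1,3]
Step 8: ref 3 -> HIT, frames=[1,3]
Step 9: ref 4 -> FAULT, evict 1, frames=[4,3]
At step 9: evicted page 1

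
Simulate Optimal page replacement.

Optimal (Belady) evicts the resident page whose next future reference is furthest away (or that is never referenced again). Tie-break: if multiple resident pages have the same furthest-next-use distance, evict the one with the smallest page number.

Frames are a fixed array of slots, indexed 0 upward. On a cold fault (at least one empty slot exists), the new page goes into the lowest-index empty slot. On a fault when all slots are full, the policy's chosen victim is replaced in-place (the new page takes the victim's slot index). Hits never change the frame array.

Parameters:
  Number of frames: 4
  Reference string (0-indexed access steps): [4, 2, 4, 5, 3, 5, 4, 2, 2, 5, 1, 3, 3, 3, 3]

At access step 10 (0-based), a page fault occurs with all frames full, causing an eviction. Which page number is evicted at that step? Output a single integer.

Step 0: ref 4 -> FAULT, frames=[4,-,-,-]
Step 1: ref 2 -> FAULT, frames=[4,2,-,-]
Step 2: ref 4 -> HIT, frames=[4,2,-,-]
Step 3: ref 5 -> FAULT, frames=[4,2,5,-]
Step 4: ref 3 -> FAULT, frames=[4,2,5,3]
Step 5: ref 5 -> HIT, frames=[4,2,5,3]
Step 6: ref 4 -> HIT, frames=[4,2,5,3]
Step 7: ref 2 -> HIT, frames=[4,2,5,3]
Step 8: ref 2 -> HIT, frames=[4,2,5,3]
Step 9: ref 5 -> HIT, frames=[4,2,5,3]
Step 10: ref 1 -> FAULT, evict 2, frames=[4,1,5,3]
At step 10: evicted page 2

Answer: 2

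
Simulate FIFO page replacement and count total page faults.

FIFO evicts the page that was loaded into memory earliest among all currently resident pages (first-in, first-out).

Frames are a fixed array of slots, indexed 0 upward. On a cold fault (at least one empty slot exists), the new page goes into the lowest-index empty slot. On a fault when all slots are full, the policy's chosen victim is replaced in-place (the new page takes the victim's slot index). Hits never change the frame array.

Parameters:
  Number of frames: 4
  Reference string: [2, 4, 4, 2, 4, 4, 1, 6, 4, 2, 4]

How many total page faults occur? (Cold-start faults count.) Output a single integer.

Step 0: ref 2 → FAULT, frames=[2,-,-,-]
Step 1: ref 4 → FAULT, frames=[2,4,-,-]
Step 2: ref 4 → HIT, frames=[2,4,-,-]
Step 3: ref 2 → HIT, frames=[2,4,-,-]
Step 4: ref 4 → HIT, frames=[2,4,-,-]
Step 5: ref 4 → HIT, frames=[2,4,-,-]
Step 6: ref 1 → FAULT, frames=[2,4,1,-]
Step 7: ref 6 → FAULT, frames=[2,4,1,6]
Step 8: ref 4 → HIT, frames=[2,4,1,6]
Step 9: ref 2 → HIT, frames=[2,4,1,6]
Step 10: ref 4 → HIT, frames=[2,4,1,6]
Total faults: 4

Answer: 4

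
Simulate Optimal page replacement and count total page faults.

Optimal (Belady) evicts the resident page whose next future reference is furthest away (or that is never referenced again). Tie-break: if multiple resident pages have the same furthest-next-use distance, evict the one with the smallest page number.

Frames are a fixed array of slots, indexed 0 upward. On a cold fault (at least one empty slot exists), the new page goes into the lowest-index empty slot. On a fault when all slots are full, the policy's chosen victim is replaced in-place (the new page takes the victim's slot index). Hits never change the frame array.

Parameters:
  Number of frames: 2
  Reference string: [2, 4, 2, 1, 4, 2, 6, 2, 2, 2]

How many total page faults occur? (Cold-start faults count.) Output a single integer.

Step 0: ref 2 → FAULT, frames=[2,-]
Step 1: ref 4 → FAULT, frames=[2,4]
Step 2: ref 2 → HIT, frames=[2,4]
Step 3: ref 1 → FAULT (evict 2), frames=[1,4]
Step 4: ref 4 → HIT, frames=[1,4]
Step 5: ref 2 → FAULT (evict 1), frames=[2,4]
Step 6: ref 6 → FAULT (evict 4), frames=[2,6]
Step 7: ref 2 → HIT, frames=[2,6]
Step 8: ref 2 → HIT, frames=[2,6]
Step 9: ref 2 → HIT, frames=[2,6]
Total faults: 5

Answer: 5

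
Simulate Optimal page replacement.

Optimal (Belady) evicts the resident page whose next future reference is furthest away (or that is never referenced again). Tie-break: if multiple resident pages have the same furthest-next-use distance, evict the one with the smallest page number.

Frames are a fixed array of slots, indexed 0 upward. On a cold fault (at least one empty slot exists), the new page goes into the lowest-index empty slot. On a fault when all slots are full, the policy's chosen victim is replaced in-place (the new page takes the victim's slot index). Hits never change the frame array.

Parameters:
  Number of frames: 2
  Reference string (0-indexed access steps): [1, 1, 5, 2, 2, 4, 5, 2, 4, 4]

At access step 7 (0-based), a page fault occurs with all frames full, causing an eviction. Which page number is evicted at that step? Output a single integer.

Answer: 5

Derivation:
Step 0: ref 1 -> FAULT, frames=[1,-]
Step 1: ref 1 -> HIT, frames=[1,-]
Step 2: ref 5 -> FAULT, frames=[1,5]
Step 3: ref 2 -> FAULT, evict 1, frames=[2,5]
Step 4: ref 2 -> HIT, frames=[2,5]
Step 5: ref 4 -> FAULT, evict 2, frames=[4,5]
Step 6: ref 5 -> HIT, frames=[4,5]
Step 7: ref 2 -> FAULT, evict 5, frames=[4,2]
At step 7: evicted page 5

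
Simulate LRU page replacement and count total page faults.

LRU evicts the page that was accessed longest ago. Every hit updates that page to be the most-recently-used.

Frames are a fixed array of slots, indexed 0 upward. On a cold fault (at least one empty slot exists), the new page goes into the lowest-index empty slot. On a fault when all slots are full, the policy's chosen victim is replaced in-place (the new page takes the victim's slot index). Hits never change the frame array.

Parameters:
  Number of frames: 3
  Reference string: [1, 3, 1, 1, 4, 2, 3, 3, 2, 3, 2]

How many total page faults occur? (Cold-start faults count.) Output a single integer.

Step 0: ref 1 → FAULT, frames=[1,-,-]
Step 1: ref 3 → FAULT, frames=[1,3,-]
Step 2: ref 1 → HIT, frames=[1,3,-]
Step 3: ref 1 → HIT, frames=[1,3,-]
Step 4: ref 4 → FAULT, frames=[1,3,4]
Step 5: ref 2 → FAULT (evict 3), frames=[1,2,4]
Step 6: ref 3 → FAULT (evict 1), frames=[3,2,4]
Step 7: ref 3 → HIT, frames=[3,2,4]
Step 8: ref 2 → HIT, frames=[3,2,4]
Step 9: ref 3 → HIT, frames=[3,2,4]
Step 10: ref 2 → HIT, frames=[3,2,4]
Total faults: 5

Answer: 5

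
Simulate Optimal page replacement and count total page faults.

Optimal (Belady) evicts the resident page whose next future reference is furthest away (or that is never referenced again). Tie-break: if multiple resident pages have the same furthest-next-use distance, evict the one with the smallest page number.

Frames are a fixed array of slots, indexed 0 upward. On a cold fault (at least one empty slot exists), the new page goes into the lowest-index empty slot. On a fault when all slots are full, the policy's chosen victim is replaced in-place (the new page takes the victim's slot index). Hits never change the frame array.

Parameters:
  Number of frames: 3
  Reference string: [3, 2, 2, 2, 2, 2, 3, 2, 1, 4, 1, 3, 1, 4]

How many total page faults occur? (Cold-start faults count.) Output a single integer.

Step 0: ref 3 → FAULT, frames=[3,-,-]
Step 1: ref 2 → FAULT, frames=[3,2,-]
Step 2: ref 2 → HIT, frames=[3,2,-]
Step 3: ref 2 → HIT, frames=[3,2,-]
Step 4: ref 2 → HIT, frames=[3,2,-]
Step 5: ref 2 → HIT, frames=[3,2,-]
Step 6: ref 3 → HIT, frames=[3,2,-]
Step 7: ref 2 → HIT, frames=[3,2,-]
Step 8: ref 1 → FAULT, frames=[3,2,1]
Step 9: ref 4 → FAULT (evict 2), frames=[3,4,1]
Step 10: ref 1 → HIT, frames=[3,4,1]
Step 11: ref 3 → HIT, frames=[3,4,1]
Step 12: ref 1 → HIT, frames=[3,4,1]
Step 13: ref 4 → HIT, frames=[3,4,1]
Total faults: 4

Answer: 4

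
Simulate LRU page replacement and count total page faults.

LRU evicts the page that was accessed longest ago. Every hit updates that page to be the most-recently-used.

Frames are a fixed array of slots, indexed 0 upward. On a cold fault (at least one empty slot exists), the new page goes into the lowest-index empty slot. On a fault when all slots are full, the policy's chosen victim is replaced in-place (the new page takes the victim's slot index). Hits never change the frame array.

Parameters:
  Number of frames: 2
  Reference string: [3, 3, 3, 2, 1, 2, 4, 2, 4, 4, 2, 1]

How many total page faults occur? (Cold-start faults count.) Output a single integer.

Answer: 5

Derivation:
Step 0: ref 3 → FAULT, frames=[3,-]
Step 1: ref 3 → HIT, frames=[3,-]
Step 2: ref 3 → HIT, frames=[3,-]
Step 3: ref 2 → FAULT, frames=[3,2]
Step 4: ref 1 → FAULT (evict 3), frames=[1,2]
Step 5: ref 2 → HIT, frames=[1,2]
Step 6: ref 4 → FAULT (evict 1), frames=[4,2]
Step 7: ref 2 → HIT, frames=[4,2]
Step 8: ref 4 → HIT, frames=[4,2]
Step 9: ref 4 → HIT, frames=[4,2]
Step 10: ref 2 → HIT, frames=[4,2]
Step 11: ref 1 → FAULT (evict 4), frames=[1,2]
Total faults: 5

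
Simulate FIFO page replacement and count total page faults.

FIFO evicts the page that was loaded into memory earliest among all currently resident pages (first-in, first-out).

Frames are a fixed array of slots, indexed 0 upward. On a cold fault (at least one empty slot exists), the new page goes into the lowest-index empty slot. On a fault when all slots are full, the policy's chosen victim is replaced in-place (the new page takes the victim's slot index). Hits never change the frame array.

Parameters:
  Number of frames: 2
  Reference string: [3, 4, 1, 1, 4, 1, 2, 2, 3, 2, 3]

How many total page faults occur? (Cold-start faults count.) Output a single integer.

Step 0: ref 3 → FAULT, frames=[3,-]
Step 1: ref 4 → FAULT, frames=[3,4]
Step 2: ref 1 → FAULT (evict 3), frames=[1,4]
Step 3: ref 1 → HIT, frames=[1,4]
Step 4: ref 4 → HIT, frames=[1,4]
Step 5: ref 1 → HIT, frames=[1,4]
Step 6: ref 2 → FAULT (evict 4), frames=[1,2]
Step 7: ref 2 → HIT, frames=[1,2]
Step 8: ref 3 → FAULT (evict 1), frames=[3,2]
Step 9: ref 2 → HIT, frames=[3,2]
Step 10: ref 3 → HIT, frames=[3,2]
Total faults: 5

Answer: 5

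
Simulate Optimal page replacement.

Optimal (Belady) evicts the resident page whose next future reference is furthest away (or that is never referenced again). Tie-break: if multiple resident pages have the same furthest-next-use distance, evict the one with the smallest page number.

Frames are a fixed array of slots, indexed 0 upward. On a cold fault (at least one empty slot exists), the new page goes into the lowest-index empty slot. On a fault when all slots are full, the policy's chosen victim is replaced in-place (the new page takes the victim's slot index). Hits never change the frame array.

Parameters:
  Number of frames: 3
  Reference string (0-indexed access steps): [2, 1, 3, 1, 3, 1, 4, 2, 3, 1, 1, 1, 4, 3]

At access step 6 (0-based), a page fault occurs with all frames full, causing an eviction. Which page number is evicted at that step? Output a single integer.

Answer: 1

Derivation:
Step 0: ref 2 -> FAULT, frames=[2,-,-]
Step 1: ref 1 -> FAULT, frames=[2,1,-]
Step 2: ref 3 -> FAULT, frames=[2,1,3]
Step 3: ref 1 -> HIT, frames=[2,1,3]
Step 4: ref 3 -> HIT, frames=[2,1,3]
Step 5: ref 1 -> HIT, frames=[2,1,3]
Step 6: ref 4 -> FAULT, evict 1, frames=[2,4,3]
At step 6: evicted page 1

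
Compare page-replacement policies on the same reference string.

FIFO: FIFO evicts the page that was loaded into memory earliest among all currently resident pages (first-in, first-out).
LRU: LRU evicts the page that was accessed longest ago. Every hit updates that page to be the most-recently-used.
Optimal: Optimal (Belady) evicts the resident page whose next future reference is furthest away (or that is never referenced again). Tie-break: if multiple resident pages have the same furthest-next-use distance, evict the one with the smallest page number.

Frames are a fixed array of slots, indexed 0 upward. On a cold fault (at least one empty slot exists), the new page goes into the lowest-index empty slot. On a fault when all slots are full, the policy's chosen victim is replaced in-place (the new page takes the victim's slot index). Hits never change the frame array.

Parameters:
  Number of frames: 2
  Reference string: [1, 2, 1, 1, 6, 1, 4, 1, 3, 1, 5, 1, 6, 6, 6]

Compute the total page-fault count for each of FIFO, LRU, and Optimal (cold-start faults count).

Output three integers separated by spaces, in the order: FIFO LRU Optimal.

--- FIFO ---
  step 0: ref 1 -> FAULT, frames=[1,-] (faults so far: 1)
  step 1: ref 2 -> FAULT, frames=[1,2] (faults so far: 2)
  step 2: ref 1 -> HIT, frames=[1,2] (faults so far: 2)
  step 3: ref 1 -> HIT, frames=[1,2] (faults so far: 2)
  step 4: ref 6 -> FAULT, evict 1, frames=[6,2] (faults so far: 3)
  step 5: ref 1 -> FAULT, evict 2, frames=[6,1] (faults so far: 4)
  step 6: ref 4 -> FAULT, evict 6, frames=[4,1] (faults so far: 5)
  step 7: ref 1 -> HIT, frames=[4,1] (faults so far: 5)
  step 8: ref 3 -> FAULT, evict 1, frames=[4,3] (faults so far: 6)
  step 9: ref 1 -> FAULT, evict 4, frames=[1,3] (faults so far: 7)
  step 10: ref 5 -> FAULT, evict 3, frames=[1,5] (faults so far: 8)
  step 11: ref 1 -> HIT, frames=[1,5] (faults so far: 8)
  step 12: ref 6 -> FAULT, evict 1, frames=[6,5] (faults so far: 9)
  step 13: ref 6 -> HIT, frames=[6,5] (faults so far: 9)
  step 14: ref 6 -> HIT, frames=[6,5] (faults so far: 9)
  FIFO total faults: 9
--- LRU ---
  step 0: ref 1 -> FAULT, frames=[1,-] (faults so far: 1)
  step 1: ref 2 -> FAULT, frames=[1,2] (faults so far: 2)
  step 2: ref 1 -> HIT, frames=[1,2] (faults so far: 2)
  step 3: ref 1 -> HIT, frames=[1,2] (faults so far: 2)
  step 4: ref 6 -> FAULT, evict 2, frames=[1,6] (faults so far: 3)
  step 5: ref 1 -> HIT, frames=[1,6] (faults so far: 3)
  step 6: ref 4 -> FAULT, evict 6, frames=[1,4] (faults so far: 4)
  step 7: ref 1 -> HIT, frames=[1,4] (faults so far: 4)
  step 8: ref 3 -> FAULT, evict 4, frames=[1,3] (faults so far: 5)
  step 9: ref 1 -> HIT, frames=[1,3] (faults so far: 5)
  step 10: ref 5 -> FAULT, evict 3, frames=[1,5] (faults so far: 6)
  step 11: ref 1 -> HIT, frames=[1,5] (faults so far: 6)
  step 12: ref 6 -> FAULT, evict 5, frames=[1,6] (faults so far: 7)
  step 13: ref 6 -> HIT, frames=[1,6] (faults so far: 7)
  step 14: ref 6 -> HIT, frames=[1,6] (faults so far: 7)
  LRU total faults: 7
--- Optimal ---
  step 0: ref 1 -> FAULT, frames=[1,-] (faults so far: 1)
  step 1: ref 2 -> FAULT, frames=[1,2] (faults so far: 2)
  step 2: ref 1 -> HIT, frames=[1,2] (faults so far: 2)
  step 3: ref 1 -> HIT, frames=[1,2] (faults so far: 2)
  step 4: ref 6 -> FAULT, evict 2, frames=[1,6] (faults so far: 3)
  step 5: ref 1 -> HIT, frames=[1,6] (faults so far: 3)
  step 6: ref 4 -> FAULT, evict 6, frames=[1,4] (faults so far: 4)
  step 7: ref 1 -> HIT, frames=[1,4] (faults so far: 4)
  step 8: ref 3 -> FAULT, evict 4, frames=[1,3] (faults so far: 5)
  step 9: ref 1 -> HIT, frames=[1,3] (faults so far: 5)
  step 10: ref 5 -> FAULT, evict 3, frames=[1,5] (faults so far: 6)
  step 11: ref 1 -> HIT, frames=[1,5] (faults so far: 6)
  step 12: ref 6 -> FAULT, evict 1, frames=[6,5] (faults so far: 7)
  step 13: ref 6 -> HIT, frames=[6,5] (faults so far: 7)
  step 14: ref 6 -> HIT, frames=[6,5] (faults so far: 7)
  Optimal total faults: 7

Answer: 9 7 7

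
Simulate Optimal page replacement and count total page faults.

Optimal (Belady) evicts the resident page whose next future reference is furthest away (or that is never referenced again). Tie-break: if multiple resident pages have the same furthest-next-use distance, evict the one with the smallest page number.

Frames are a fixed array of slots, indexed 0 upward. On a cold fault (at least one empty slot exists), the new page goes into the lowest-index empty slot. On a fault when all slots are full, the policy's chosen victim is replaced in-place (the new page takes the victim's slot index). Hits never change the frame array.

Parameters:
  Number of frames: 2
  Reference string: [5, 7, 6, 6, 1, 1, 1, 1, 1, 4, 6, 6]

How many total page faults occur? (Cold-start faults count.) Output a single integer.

Step 0: ref 5 → FAULT, frames=[5,-]
Step 1: ref 7 → FAULT, frames=[5,7]
Step 2: ref 6 → FAULT (evict 5), frames=[6,7]
Step 3: ref 6 → HIT, frames=[6,7]
Step 4: ref 1 → FAULT (evict 7), frames=[6,1]
Step 5: ref 1 → HIT, frames=[6,1]
Step 6: ref 1 → HIT, frames=[6,1]
Step 7: ref 1 → HIT, frames=[6,1]
Step 8: ref 1 → HIT, frames=[6,1]
Step 9: ref 4 → FAULT (evict 1), frames=[6,4]
Step 10: ref 6 → HIT, frames=[6,4]
Step 11: ref 6 → HIT, frames=[6,4]
Total faults: 5

Answer: 5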